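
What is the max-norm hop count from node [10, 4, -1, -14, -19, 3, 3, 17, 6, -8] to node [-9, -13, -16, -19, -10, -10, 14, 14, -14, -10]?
20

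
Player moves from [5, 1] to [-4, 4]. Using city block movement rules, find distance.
12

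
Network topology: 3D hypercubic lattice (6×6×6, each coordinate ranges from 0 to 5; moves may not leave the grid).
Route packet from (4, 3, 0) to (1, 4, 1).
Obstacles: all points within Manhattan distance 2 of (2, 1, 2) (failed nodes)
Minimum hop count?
5
(one shortest path: (4, 3, 0) → (3, 3, 0) → (2, 3, 0) → (1, 3, 0) → (1, 4, 0) → (1, 4, 1))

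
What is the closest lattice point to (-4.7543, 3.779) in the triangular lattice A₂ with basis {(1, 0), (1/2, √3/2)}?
(-5, 3.464)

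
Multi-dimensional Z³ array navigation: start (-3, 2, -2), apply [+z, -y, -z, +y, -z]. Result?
(-3, 2, -3)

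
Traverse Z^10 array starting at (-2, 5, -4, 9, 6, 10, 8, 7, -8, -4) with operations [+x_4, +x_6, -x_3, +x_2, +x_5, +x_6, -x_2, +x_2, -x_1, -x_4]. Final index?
(-3, 6, -5, 9, 7, 12, 8, 7, -8, -4)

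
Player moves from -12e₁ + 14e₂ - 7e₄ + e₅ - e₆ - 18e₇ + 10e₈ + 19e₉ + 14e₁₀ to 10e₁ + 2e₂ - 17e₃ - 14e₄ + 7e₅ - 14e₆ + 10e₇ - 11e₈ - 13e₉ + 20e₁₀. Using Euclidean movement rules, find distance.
58.7878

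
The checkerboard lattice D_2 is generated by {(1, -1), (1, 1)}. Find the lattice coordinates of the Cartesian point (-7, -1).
-3b₁ - 4b₂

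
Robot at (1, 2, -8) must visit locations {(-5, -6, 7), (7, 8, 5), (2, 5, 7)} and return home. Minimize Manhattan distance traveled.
82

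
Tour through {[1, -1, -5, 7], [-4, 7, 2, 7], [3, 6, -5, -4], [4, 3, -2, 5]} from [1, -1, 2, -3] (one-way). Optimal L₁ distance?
65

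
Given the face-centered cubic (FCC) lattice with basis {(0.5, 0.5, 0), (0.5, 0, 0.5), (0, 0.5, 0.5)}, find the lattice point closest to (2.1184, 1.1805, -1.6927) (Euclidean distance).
(2, 1, -2)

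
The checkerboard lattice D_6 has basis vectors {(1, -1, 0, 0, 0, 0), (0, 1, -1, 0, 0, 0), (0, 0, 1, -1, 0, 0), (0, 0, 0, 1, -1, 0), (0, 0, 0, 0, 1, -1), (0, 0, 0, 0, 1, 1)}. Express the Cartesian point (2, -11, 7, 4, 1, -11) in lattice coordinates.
2b₁ - 9b₂ - 2b₃ + 2b₄ + 7b₅ - 4b₆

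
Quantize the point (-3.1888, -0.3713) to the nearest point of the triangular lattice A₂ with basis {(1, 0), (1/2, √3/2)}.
(-3, 0)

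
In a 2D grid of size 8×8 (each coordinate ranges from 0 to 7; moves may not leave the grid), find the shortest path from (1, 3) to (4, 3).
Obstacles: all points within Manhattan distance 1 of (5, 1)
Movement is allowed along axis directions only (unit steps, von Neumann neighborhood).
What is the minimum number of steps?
3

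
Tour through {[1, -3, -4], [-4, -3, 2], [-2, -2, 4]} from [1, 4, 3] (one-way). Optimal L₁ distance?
26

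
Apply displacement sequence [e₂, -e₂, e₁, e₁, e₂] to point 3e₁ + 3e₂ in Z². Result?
(5, 4)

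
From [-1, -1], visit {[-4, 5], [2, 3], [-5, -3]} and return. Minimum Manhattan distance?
30
(one optimal route: (-1, -1) → (2, 3) → (-4, 5) → (-5, -3) → (-1, -1))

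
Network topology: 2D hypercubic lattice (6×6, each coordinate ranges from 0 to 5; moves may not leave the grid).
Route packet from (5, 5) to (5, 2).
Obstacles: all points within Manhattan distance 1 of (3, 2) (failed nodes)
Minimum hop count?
3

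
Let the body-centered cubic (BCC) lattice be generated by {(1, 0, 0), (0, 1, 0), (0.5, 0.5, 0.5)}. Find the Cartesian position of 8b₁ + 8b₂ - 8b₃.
(4, 4, -4)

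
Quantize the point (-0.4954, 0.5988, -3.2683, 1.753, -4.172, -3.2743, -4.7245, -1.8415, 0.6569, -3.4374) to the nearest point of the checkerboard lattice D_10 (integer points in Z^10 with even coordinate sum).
(0, 1, -3, 2, -4, -3, -5, -2, 1, -3)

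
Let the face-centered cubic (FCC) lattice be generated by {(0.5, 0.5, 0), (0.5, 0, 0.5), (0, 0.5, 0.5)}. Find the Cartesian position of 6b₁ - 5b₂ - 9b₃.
(0.5, -1.5, -7)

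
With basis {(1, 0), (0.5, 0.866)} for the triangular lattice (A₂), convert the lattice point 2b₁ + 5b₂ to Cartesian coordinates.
(4.5, 4.33)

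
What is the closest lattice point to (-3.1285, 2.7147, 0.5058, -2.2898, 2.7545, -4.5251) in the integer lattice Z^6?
(-3, 3, 1, -2, 3, -5)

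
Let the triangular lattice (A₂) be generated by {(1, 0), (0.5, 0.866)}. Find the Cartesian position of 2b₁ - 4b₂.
(0, -3.464)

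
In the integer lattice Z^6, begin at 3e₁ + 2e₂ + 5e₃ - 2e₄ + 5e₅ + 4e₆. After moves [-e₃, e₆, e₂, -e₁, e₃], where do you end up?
(2, 3, 5, -2, 5, 5)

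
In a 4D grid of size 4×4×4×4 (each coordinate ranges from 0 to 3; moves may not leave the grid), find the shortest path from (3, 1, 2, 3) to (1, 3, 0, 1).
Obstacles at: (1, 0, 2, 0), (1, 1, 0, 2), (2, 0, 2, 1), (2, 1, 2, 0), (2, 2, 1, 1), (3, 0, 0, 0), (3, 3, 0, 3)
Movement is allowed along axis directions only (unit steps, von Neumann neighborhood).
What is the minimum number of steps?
8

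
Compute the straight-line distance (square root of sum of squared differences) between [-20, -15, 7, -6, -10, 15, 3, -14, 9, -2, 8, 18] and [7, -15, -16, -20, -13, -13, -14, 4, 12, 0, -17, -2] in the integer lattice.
62.434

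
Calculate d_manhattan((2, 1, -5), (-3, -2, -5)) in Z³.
8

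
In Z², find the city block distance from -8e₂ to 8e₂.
16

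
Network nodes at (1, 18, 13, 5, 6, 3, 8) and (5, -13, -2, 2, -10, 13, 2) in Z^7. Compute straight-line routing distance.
40.0375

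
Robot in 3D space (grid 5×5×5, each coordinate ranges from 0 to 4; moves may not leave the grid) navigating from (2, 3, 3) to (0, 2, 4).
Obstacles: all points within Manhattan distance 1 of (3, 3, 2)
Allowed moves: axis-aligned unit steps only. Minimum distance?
4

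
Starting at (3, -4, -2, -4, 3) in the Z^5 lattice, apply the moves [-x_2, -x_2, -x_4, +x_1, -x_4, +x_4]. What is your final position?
(4, -6, -2, -5, 3)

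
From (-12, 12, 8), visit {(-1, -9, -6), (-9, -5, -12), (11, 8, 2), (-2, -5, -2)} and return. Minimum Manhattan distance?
130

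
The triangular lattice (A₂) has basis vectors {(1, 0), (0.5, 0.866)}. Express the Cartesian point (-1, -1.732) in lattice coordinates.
-2b₂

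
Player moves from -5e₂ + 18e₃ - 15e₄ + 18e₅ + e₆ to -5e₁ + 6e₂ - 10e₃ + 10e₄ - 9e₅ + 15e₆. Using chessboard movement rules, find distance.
28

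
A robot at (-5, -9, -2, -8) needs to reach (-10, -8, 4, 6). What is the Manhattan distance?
26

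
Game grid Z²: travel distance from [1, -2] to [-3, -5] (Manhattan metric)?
7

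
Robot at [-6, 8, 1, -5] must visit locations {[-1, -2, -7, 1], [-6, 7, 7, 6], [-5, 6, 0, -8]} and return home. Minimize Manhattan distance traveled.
86
(one optimal route: (-6, 8, 1, -5) → (-6, 7, 7, 6) → (-1, -2, -7, 1) → (-5, 6, 0, -8) → (-6, 8, 1, -5))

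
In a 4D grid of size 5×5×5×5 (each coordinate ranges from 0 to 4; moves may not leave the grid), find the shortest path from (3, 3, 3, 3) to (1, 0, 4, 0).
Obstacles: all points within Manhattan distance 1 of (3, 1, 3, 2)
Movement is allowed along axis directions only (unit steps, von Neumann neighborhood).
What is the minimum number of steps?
9
(one shortest path: (3, 3, 3, 3) → (2, 3, 3, 3) → (1, 3, 3, 3) → (1, 2, 3, 3) → (1, 1, 3, 3) → (1, 0, 3, 3) → (1, 0, 4, 3) → (1, 0, 4, 2) → (1, 0, 4, 1) → (1, 0, 4, 0))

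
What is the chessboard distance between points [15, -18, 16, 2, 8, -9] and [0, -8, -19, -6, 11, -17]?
35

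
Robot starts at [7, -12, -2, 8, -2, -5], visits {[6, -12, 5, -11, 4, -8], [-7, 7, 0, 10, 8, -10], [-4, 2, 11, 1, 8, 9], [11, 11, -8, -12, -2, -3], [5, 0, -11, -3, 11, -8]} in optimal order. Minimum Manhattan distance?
231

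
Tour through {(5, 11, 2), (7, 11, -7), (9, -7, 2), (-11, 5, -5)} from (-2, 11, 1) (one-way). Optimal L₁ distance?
80
(one optimal route: (-2, 11, 1) → (-11, 5, -5) → (7, 11, -7) → (5, 11, 2) → (9, -7, 2))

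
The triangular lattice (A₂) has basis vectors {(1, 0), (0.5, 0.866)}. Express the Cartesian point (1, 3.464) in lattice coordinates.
-b₁ + 4b₂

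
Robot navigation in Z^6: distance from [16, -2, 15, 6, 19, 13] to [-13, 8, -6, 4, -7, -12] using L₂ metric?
51.8363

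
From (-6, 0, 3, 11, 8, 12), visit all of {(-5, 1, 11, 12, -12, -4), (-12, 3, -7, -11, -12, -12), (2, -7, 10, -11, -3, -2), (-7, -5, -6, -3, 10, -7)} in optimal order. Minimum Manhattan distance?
199
(one optimal route: (-6, 0, 3, 11, 8, 12) → (-5, 1, 11, 12, -12, -4) → (2, -7, 10, -11, -3, -2) → (-7, -5, -6, -3, 10, -7) → (-12, 3, -7, -11, -12, -12))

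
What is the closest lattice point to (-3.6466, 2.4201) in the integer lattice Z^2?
(-4, 2)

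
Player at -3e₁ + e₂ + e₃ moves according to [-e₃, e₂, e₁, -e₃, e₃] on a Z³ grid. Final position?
(-2, 2, 0)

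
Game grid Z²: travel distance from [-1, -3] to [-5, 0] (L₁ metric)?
7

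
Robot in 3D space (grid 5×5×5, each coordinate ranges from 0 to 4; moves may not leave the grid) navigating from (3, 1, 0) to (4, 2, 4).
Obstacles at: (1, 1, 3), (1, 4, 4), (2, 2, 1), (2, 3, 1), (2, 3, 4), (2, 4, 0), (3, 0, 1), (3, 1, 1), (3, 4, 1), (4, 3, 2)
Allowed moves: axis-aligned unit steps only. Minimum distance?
6
(one shortest path: (3, 1, 0) → (4, 1, 0) → (4, 2, 0) → (4, 2, 1) → (4, 2, 2) → (4, 2, 3) → (4, 2, 4))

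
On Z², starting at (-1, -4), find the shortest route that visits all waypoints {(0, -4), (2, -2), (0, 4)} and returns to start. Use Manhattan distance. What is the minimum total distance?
22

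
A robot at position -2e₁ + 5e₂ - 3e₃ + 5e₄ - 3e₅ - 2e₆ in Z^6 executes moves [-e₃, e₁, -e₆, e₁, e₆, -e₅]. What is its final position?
(0, 5, -4, 5, -4, -2)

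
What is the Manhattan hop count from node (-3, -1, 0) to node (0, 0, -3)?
7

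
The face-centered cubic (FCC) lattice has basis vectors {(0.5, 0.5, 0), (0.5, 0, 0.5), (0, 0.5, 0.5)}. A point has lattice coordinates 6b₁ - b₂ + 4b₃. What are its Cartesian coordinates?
(2.5, 5, 1.5)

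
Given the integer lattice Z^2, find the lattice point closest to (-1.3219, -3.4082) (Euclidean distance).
(-1, -3)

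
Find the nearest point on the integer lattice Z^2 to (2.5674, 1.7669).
(3, 2)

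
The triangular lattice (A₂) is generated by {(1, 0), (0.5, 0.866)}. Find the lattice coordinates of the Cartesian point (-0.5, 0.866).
-b₁ + b₂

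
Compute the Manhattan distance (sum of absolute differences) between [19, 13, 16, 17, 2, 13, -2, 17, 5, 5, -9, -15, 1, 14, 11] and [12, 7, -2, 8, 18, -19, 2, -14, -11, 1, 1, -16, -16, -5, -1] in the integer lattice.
202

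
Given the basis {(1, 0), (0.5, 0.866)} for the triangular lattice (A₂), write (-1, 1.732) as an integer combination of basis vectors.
-2b₁ + 2b₂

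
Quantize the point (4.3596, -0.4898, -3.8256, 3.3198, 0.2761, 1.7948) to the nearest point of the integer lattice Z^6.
(4, 0, -4, 3, 0, 2)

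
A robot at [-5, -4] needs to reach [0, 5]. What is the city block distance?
14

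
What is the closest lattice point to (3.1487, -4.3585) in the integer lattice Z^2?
(3, -4)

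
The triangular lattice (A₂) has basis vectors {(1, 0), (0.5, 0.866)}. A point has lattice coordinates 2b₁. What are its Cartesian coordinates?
(2, 0)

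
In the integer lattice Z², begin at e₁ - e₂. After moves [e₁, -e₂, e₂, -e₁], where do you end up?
(1, -1)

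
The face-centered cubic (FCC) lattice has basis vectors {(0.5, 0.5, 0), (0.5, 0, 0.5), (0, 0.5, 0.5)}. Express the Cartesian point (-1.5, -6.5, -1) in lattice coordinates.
-7b₁ + 4b₂ - 6b₃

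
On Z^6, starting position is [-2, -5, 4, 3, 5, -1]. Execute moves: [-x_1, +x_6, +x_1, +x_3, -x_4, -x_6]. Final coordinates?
(-2, -5, 5, 2, 5, -1)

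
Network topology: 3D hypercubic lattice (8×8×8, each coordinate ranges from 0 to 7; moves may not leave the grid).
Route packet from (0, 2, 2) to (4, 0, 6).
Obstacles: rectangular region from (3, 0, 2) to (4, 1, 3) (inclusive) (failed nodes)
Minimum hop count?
10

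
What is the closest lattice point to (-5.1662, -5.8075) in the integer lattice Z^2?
(-5, -6)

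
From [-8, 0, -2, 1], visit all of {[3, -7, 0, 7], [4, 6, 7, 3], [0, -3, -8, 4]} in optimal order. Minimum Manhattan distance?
63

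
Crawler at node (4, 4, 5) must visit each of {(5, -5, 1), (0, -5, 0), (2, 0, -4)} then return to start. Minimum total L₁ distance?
46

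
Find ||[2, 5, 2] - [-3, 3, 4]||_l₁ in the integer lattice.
9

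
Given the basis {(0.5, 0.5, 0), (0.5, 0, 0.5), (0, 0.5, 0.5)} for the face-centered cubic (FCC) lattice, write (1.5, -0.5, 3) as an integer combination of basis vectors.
-2b₁ + 5b₂ + b₃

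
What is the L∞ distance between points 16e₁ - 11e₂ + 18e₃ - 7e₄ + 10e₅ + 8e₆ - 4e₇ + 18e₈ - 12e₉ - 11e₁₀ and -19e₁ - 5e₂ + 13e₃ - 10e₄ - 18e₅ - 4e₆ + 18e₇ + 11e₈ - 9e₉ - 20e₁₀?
35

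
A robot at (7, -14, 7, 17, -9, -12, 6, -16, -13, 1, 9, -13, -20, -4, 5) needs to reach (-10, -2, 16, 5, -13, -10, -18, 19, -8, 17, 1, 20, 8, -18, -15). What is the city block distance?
239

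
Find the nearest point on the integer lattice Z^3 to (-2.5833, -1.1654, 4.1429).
(-3, -1, 4)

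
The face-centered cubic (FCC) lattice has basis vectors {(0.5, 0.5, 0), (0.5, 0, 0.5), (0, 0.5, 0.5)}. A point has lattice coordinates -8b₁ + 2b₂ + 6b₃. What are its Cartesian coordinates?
(-3, -1, 4)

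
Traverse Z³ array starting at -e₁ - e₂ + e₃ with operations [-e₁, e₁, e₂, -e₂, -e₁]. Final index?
(-2, -1, 1)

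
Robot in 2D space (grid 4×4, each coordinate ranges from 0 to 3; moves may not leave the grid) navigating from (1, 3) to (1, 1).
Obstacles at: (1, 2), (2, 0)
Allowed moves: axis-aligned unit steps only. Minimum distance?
4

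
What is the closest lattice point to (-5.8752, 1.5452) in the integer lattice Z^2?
(-6, 2)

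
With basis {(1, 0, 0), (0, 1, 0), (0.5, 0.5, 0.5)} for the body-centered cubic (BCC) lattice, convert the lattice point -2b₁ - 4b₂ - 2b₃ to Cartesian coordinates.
(-3, -5, -1)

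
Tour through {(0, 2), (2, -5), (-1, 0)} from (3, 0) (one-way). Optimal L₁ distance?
16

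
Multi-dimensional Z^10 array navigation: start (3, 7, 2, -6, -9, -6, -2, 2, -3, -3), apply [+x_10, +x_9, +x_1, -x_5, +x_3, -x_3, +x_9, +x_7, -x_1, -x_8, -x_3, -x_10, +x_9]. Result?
(3, 7, 1, -6, -10, -6, -1, 1, 0, -3)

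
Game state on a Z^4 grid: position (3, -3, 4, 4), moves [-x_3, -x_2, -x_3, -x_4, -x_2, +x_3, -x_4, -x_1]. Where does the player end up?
(2, -5, 3, 2)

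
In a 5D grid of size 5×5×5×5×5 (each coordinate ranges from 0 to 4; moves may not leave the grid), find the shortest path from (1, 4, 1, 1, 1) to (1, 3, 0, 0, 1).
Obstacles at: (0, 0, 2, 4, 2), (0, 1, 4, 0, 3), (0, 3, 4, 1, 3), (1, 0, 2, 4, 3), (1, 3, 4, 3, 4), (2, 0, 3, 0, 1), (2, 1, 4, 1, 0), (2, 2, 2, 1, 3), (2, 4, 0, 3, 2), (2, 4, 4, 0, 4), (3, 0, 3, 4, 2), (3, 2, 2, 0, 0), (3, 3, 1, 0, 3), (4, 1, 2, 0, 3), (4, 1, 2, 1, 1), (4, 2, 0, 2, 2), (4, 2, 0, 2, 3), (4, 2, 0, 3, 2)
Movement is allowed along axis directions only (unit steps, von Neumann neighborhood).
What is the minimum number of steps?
3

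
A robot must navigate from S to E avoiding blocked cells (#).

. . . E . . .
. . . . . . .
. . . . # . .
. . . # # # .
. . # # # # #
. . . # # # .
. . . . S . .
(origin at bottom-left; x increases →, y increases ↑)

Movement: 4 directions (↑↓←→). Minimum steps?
11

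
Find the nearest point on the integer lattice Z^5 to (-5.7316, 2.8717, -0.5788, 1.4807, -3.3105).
(-6, 3, -1, 1, -3)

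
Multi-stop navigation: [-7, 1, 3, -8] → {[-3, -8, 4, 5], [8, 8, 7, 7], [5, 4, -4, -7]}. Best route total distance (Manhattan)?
87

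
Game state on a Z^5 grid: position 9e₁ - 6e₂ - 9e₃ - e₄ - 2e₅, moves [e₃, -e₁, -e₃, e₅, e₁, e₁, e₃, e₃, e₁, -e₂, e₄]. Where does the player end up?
(11, -7, -7, 0, -1)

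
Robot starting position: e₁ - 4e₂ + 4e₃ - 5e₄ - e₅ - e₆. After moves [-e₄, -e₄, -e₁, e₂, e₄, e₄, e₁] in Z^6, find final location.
(1, -3, 4, -5, -1, -1)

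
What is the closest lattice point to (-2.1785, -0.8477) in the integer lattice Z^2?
(-2, -1)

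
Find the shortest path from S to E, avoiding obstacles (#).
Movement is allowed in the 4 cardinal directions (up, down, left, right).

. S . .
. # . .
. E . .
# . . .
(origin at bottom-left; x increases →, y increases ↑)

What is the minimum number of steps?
4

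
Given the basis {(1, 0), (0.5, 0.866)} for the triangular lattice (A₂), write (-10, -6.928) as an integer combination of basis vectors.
-6b₁ - 8b₂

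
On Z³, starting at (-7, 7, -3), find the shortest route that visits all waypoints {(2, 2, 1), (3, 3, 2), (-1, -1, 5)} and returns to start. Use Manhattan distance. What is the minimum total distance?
54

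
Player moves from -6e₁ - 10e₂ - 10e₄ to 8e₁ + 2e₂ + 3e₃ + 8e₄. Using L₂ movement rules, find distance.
25.9422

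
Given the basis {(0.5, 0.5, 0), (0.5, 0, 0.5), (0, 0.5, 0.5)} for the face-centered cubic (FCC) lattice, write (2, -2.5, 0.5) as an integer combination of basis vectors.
-b₁ + 5b₂ - 4b₃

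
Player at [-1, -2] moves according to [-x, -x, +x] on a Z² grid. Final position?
(-2, -2)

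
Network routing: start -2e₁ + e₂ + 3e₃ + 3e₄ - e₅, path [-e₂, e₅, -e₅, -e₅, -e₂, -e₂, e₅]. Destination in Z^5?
(-2, -2, 3, 3, -1)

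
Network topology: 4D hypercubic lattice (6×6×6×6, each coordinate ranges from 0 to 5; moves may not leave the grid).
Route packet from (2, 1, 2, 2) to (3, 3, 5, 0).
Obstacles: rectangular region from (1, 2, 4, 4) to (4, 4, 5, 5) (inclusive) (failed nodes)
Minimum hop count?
8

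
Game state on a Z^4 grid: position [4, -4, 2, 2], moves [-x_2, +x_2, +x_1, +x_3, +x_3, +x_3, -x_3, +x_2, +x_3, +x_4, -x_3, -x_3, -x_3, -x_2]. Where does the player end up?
(5, -4, 2, 3)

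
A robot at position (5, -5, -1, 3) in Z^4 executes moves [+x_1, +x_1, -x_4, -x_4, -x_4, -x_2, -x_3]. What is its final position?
(7, -6, -2, 0)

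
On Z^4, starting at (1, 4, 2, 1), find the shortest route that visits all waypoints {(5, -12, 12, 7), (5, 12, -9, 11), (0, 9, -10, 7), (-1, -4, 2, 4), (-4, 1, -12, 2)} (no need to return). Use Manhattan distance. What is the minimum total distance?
116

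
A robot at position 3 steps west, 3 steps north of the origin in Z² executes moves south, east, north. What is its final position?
(-2, 3)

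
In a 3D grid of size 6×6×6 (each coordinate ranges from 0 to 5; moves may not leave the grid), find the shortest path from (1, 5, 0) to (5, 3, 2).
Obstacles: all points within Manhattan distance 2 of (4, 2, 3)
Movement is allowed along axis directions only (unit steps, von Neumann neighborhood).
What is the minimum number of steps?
8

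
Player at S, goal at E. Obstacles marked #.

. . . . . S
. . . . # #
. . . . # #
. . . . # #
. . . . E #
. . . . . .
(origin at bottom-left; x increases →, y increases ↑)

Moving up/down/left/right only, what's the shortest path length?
7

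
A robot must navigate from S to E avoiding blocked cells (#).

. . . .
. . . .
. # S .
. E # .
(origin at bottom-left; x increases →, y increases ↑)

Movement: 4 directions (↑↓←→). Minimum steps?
6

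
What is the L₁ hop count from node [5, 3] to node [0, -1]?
9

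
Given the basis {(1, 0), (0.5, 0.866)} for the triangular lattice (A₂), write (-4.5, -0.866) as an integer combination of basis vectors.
-4b₁ - b₂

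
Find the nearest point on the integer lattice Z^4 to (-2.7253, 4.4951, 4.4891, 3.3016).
(-3, 4, 4, 3)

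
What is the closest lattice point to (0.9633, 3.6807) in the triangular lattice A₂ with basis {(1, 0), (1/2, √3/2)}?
(1, 3.464)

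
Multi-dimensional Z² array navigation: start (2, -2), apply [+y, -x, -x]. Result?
(0, -1)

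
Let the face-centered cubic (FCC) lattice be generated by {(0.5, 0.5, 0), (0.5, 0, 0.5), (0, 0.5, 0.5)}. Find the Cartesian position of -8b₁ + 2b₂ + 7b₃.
(-3, -0.5, 4.5)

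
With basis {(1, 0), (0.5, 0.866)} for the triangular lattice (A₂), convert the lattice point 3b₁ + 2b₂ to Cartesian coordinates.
(4, 1.732)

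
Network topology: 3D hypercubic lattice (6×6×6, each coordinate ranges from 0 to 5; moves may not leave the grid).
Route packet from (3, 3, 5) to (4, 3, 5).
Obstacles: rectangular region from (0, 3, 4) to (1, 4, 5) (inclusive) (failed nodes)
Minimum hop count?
1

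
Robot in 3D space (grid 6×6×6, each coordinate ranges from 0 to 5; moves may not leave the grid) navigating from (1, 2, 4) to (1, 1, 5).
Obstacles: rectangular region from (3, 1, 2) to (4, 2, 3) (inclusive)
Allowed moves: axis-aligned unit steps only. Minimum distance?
2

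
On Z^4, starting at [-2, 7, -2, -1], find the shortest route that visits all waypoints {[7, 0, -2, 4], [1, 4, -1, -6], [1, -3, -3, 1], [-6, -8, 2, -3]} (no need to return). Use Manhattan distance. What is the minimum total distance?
67
(one optimal route: (-2, 7, -2, -1) → (1, 4, -1, -6) → (7, 0, -2, 4) → (1, -3, -3, 1) → (-6, -8, 2, -3))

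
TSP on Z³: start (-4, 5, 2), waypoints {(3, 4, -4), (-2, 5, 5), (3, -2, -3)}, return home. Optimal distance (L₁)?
46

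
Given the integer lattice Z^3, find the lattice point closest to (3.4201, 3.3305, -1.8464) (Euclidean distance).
(3, 3, -2)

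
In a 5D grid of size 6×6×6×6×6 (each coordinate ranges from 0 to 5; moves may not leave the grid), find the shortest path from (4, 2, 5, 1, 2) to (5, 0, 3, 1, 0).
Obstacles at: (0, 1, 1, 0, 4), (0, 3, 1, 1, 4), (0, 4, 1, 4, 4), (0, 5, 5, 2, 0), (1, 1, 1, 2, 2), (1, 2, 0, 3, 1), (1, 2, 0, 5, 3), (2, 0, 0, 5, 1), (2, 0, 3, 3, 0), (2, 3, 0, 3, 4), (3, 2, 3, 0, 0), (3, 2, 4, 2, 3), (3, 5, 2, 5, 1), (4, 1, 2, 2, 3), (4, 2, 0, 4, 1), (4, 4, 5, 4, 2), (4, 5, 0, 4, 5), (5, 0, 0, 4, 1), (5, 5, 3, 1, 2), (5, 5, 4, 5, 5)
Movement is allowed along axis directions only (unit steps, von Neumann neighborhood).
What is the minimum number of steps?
7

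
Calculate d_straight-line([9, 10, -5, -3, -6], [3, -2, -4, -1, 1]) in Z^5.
15.2971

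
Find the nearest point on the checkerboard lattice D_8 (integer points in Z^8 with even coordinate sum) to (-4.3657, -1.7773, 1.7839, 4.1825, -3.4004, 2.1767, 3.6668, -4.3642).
(-4, -2, 2, 4, -4, 2, 4, -4)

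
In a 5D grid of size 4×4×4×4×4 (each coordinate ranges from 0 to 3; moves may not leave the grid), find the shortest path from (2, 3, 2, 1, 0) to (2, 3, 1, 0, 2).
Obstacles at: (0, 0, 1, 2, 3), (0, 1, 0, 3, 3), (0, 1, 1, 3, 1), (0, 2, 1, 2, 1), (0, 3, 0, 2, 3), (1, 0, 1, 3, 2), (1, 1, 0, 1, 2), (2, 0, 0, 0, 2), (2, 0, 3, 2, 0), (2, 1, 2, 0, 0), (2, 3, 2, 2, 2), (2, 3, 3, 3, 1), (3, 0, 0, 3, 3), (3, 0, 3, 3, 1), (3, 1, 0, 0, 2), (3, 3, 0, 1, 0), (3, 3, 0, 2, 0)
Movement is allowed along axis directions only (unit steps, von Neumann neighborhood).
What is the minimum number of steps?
4
(one shortest path: (2, 3, 2, 1, 0) → (2, 3, 1, 1, 0) → (2, 3, 1, 0, 0) → (2, 3, 1, 0, 1) → (2, 3, 1, 0, 2))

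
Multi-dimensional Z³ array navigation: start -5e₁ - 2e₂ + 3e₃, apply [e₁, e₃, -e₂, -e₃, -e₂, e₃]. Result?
(-4, -4, 4)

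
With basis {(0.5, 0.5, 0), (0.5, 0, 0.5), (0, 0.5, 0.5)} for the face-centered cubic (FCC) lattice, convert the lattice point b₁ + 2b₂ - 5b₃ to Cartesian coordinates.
(1.5, -2, -1.5)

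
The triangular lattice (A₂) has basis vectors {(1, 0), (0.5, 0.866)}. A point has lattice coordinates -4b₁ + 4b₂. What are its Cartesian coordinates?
(-2, 3.464)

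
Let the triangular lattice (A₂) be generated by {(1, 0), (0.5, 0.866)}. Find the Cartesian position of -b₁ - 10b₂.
(-6, -8.66)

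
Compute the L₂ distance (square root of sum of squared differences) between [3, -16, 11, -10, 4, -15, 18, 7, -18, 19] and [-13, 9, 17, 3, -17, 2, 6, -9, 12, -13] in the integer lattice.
64.3428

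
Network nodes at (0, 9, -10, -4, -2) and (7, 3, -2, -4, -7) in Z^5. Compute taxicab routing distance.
26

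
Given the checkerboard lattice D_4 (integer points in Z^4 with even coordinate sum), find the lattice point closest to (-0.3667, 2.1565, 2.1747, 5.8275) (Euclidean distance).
(0, 2, 2, 6)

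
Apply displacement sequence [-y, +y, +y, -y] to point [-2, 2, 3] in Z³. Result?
(-2, 2, 3)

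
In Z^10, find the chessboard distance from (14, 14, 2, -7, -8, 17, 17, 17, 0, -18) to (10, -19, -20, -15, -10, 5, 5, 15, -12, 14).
33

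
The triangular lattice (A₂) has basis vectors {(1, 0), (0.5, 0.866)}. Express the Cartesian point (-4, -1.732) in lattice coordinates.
-3b₁ - 2b₂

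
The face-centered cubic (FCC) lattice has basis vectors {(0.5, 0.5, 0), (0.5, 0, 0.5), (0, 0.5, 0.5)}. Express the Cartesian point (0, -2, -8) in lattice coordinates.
6b₁ - 6b₂ - 10b₃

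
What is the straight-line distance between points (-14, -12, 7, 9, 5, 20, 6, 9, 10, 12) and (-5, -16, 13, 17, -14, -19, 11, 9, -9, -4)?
52.1632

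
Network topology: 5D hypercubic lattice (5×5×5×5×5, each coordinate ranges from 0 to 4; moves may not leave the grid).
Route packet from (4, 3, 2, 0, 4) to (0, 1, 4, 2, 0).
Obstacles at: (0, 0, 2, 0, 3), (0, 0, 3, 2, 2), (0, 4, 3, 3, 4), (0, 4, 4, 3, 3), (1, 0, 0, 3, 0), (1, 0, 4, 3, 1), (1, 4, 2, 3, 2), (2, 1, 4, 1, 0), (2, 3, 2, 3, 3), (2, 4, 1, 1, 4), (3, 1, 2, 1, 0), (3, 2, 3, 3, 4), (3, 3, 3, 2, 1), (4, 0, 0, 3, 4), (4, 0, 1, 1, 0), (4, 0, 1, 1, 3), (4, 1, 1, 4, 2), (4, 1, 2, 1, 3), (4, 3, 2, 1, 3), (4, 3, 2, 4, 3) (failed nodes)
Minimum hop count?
14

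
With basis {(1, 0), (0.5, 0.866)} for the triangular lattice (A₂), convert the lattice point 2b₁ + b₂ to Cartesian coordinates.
(2.5, 0.866)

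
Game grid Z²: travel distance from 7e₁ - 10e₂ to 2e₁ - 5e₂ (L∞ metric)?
5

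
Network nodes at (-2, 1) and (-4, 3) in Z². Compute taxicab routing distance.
4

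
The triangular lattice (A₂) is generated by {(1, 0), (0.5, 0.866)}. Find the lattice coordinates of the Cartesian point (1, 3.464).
-b₁ + 4b₂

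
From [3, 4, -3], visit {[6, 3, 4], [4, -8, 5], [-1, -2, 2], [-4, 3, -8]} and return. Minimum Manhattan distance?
70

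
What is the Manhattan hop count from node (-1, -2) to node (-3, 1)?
5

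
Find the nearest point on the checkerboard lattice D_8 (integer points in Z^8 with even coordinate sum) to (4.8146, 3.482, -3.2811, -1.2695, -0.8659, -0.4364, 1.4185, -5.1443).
(5, 4, -3, -1, -1, 0, 1, -5)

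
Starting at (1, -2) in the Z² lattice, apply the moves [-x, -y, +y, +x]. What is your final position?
(1, -2)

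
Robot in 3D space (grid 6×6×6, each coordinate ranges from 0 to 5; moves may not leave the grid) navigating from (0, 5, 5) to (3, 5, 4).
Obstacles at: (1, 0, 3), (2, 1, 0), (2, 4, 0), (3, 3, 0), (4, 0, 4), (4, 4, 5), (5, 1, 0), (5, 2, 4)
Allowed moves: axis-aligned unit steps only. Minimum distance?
4
(one shortest path: (0, 5, 5) → (1, 5, 5) → (2, 5, 5) → (3, 5, 5) → (3, 5, 4))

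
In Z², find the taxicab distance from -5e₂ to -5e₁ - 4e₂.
6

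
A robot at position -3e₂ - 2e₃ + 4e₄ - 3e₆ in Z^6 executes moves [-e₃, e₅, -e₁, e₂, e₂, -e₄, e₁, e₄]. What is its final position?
(0, -1, -3, 4, 1, -3)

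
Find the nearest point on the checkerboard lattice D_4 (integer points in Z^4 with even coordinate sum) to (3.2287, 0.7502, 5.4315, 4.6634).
(3, 1, 5, 5)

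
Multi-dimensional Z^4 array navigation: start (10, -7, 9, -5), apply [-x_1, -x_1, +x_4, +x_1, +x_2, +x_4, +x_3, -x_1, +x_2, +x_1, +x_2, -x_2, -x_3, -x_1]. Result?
(8, -5, 9, -3)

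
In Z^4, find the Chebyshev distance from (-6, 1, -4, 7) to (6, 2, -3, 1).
12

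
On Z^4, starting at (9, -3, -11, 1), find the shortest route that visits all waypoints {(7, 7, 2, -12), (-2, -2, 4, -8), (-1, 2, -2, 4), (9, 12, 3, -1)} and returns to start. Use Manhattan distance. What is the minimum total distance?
124
(one optimal route: (9, -3, -11, 1) → (-1, 2, -2, 4) → (-2, -2, 4, -8) → (7, 7, 2, -12) → (9, 12, 3, -1) → (9, -3, -11, 1))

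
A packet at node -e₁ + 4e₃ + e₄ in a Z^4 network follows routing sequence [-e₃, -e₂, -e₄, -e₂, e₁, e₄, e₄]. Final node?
(0, -2, 3, 2)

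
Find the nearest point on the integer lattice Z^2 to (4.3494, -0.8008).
(4, -1)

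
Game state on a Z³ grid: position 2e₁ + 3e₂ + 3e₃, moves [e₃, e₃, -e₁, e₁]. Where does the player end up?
(2, 3, 5)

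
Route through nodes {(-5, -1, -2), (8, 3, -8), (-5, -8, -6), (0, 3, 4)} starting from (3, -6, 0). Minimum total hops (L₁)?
62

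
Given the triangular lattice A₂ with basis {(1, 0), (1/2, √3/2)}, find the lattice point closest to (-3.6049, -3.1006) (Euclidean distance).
(-3.5, -2.598)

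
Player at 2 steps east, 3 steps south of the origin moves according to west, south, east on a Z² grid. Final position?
(2, -4)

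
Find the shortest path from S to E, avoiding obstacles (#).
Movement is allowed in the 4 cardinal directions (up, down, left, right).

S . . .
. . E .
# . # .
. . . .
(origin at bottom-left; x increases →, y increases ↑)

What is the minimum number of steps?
3
(one shortest path: (0, 3) → (1, 3) → (2, 3) → (2, 2))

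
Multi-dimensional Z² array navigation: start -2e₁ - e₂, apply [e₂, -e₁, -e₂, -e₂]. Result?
(-3, -2)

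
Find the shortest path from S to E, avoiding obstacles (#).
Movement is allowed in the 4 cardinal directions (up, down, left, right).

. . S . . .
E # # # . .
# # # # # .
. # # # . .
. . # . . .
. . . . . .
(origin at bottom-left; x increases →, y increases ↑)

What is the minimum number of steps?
3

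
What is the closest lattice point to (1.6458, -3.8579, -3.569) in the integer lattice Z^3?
(2, -4, -4)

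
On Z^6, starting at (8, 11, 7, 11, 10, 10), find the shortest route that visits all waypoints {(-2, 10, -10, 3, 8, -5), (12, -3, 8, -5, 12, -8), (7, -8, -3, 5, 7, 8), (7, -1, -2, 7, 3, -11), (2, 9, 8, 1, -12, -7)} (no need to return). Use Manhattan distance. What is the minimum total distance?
215
(one optimal route: (8, 11, 7, 11, 10, 10) → (7, -8, -3, 5, 7, 8) → (7, -1, -2, 7, 3, -11) → (12, -3, 8, -5, 12, -8) → (2, 9, 8, 1, -12, -7) → (-2, 10, -10, 3, 8, -5))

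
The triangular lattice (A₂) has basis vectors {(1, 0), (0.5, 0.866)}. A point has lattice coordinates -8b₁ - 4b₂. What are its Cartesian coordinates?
(-10, -3.464)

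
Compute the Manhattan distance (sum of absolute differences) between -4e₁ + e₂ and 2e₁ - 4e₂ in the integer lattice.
11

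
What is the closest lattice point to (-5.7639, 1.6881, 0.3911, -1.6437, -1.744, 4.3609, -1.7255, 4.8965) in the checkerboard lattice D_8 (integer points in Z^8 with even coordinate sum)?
(-6, 2, 1, -2, -2, 4, -2, 5)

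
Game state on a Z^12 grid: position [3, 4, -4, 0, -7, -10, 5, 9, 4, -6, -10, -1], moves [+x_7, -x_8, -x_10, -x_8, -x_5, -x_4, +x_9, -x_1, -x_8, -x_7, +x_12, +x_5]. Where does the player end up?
(2, 4, -4, -1, -7, -10, 5, 6, 5, -7, -10, 0)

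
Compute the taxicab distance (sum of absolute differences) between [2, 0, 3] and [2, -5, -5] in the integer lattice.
13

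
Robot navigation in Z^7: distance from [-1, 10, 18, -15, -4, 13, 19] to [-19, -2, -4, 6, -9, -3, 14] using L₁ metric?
99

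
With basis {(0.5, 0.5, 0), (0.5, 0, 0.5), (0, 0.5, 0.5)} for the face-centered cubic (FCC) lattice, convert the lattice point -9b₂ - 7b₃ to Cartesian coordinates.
(-4.5, -3.5, -8)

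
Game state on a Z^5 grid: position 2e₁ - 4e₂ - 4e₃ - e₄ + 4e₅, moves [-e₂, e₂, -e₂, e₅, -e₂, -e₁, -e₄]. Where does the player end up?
(1, -6, -4, -2, 5)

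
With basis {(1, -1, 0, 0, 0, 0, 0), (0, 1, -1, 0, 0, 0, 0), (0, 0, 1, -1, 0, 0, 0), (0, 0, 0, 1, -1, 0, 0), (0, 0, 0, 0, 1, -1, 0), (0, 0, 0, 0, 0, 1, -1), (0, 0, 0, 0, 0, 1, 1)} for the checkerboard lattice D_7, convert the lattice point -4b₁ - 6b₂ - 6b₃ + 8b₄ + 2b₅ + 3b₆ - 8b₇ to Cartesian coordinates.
(-4, -2, 0, 14, -6, -7, -11)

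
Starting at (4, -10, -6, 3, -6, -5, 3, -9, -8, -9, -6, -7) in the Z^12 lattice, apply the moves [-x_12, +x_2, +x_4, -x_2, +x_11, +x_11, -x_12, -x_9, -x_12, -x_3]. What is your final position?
(4, -10, -7, 4, -6, -5, 3, -9, -9, -9, -4, -10)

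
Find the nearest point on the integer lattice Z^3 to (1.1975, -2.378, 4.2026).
(1, -2, 4)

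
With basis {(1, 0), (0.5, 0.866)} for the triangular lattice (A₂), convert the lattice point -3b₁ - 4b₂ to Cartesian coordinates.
(-5, -3.464)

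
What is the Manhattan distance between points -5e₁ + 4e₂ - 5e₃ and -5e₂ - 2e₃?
17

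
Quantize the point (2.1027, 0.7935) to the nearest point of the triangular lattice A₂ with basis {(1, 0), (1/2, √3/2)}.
(2.5, 0.866)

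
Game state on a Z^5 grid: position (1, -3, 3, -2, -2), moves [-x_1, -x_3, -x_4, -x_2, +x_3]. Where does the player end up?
(0, -4, 3, -3, -2)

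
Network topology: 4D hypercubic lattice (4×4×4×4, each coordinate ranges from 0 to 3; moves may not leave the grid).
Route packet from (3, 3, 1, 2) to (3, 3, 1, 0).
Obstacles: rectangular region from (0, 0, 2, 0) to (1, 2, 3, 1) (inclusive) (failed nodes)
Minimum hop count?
2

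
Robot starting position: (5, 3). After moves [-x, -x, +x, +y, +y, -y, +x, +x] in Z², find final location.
(6, 4)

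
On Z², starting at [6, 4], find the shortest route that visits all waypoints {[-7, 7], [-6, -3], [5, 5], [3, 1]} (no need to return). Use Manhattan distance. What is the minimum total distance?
32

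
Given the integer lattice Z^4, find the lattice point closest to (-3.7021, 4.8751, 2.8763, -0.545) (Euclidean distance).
(-4, 5, 3, -1)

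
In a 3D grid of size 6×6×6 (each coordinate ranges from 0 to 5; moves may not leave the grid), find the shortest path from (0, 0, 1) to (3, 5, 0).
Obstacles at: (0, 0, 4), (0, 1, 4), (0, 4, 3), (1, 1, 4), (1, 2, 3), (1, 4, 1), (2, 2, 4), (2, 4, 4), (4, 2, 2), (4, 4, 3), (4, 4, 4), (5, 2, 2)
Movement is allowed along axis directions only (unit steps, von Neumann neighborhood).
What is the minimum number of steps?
9
(one shortest path: (0, 0, 1) → (1, 0, 1) → (2, 0, 1) → (3, 0, 1) → (3, 1, 1) → (3, 2, 1) → (3, 3, 1) → (3, 4, 1) → (3, 5, 1) → (3, 5, 0))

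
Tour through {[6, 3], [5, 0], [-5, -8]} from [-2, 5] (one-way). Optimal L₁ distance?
32
(one optimal route: (-2, 5) → (6, 3) → (5, 0) → (-5, -8))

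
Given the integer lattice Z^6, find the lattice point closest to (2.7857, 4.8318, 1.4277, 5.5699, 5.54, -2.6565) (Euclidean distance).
(3, 5, 1, 6, 6, -3)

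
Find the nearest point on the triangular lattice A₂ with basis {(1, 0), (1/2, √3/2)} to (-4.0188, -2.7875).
(-4.5, -2.598)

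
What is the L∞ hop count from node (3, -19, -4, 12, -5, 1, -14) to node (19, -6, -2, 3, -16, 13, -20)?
16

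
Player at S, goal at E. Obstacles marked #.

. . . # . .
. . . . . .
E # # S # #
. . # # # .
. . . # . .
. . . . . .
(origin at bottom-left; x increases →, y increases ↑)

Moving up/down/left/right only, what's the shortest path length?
5
(one shortest path: (3, 3) → (3, 4) → (2, 4) → (1, 4) → (0, 4) → (0, 3))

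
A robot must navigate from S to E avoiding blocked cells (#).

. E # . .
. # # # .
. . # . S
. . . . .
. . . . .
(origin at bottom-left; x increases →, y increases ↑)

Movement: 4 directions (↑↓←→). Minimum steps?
9
(one shortest path: (4, 2) → (3, 2) → (3, 1) → (2, 1) → (1, 1) → (0, 1) → (0, 2) → (0, 3) → (0, 4) → (1, 4))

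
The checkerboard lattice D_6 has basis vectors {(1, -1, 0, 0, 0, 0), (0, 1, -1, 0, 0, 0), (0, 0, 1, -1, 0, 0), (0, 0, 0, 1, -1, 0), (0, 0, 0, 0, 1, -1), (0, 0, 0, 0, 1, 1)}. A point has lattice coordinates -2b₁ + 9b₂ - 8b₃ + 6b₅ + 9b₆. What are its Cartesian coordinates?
(-2, 11, -17, 8, 15, 3)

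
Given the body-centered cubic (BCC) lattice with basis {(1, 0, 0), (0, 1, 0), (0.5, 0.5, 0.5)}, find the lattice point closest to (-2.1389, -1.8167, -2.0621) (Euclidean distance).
(-2, -2, -2)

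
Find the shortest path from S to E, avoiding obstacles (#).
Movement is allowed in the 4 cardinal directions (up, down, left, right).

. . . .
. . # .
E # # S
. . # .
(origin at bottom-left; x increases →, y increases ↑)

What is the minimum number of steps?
7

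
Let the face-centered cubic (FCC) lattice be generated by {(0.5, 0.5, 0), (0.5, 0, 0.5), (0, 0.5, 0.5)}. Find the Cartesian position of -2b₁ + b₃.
(-1, -0.5, 0.5)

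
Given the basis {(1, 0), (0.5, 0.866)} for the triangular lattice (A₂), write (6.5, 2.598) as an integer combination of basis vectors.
5b₁ + 3b₂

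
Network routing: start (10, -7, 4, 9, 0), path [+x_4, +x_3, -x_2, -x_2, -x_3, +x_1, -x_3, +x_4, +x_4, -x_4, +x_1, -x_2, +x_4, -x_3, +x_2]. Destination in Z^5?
(12, -9, 2, 12, 0)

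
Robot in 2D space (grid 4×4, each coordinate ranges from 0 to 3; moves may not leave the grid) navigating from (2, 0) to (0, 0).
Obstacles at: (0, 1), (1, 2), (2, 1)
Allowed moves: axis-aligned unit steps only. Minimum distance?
2
(one shortest path: (2, 0) → (1, 0) → (0, 0))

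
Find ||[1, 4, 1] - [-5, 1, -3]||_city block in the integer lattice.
13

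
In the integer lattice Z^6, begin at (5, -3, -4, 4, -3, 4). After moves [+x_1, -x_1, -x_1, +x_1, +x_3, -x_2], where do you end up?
(5, -4, -3, 4, -3, 4)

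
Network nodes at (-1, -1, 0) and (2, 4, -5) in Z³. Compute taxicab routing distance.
13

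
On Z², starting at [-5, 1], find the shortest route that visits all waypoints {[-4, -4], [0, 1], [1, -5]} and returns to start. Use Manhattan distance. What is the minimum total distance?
24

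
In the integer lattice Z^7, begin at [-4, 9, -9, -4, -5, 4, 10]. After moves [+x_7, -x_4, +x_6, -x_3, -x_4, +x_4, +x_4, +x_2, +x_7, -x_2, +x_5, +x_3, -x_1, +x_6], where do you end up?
(-5, 9, -9, -4, -4, 6, 12)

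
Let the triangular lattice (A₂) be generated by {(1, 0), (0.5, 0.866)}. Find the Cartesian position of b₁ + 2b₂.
(2, 1.732)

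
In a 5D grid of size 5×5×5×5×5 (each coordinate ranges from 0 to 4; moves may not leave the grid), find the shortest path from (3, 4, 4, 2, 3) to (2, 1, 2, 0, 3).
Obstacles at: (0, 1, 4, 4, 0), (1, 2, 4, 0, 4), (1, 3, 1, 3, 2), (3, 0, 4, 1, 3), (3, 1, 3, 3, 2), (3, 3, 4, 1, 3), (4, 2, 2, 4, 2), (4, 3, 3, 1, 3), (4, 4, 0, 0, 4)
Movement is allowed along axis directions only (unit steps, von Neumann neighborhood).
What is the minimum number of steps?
8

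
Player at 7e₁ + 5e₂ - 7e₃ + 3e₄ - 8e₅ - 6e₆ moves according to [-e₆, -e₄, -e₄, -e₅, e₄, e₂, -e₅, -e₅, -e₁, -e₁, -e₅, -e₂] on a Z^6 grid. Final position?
(5, 5, -7, 2, -12, -7)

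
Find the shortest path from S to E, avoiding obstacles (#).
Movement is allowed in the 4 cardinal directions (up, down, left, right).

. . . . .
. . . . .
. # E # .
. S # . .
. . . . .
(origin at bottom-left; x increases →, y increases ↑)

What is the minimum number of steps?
6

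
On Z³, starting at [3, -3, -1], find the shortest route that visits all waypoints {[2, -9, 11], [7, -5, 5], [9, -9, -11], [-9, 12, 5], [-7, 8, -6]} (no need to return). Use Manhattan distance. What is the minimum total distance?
111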